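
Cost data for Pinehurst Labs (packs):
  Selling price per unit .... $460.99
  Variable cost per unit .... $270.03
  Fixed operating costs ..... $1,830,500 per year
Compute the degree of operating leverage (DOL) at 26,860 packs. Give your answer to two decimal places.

1.55

Contribution at this volume is 26,860 × $190.96 = $5,129,185.60.
EBIT = $5,129,185.60 − $1,830,500 = $3,298,685.60.
DOL = contribution ÷ EBIT = $5,129,185.60 ÷ $3,298,685.60 = 1.5549.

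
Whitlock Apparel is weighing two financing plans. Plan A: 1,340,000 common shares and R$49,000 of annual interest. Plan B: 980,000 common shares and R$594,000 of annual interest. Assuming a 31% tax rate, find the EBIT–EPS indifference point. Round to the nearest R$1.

Set EPS_A = EPS_B: (EBIT − R$49,000)(1 − 0.31) ÷ 1,340,000 = (EBIT − R$594,000)(1 − 0.31) ÷ 980,000.
Cancelling (1 − t) and cross-multiplying: 980,000·(EBIT − 49,000) = 1,340,000·(EBIT − 594,000).
Solving, EBIT = (594,000·1,340,000 − 49,000·980,000) / (1,340,000 − 980,000) = 747,940,000,000 / 360,000 = 2,077,611.11.

R$2,077,611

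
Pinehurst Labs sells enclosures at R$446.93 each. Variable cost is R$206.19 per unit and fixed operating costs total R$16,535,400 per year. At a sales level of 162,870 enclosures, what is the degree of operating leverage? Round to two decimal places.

Contribution at this volume is 162,870 × R$240.74 = R$39,209,323.80.
Subtracting fixed costs: EBIT = R$39,209,323.80 − R$16,535,400 = R$22,673,923.80.
So DOL = total CM / EBIT = R$39,209,323.80 / R$22,673,923.80 = 1.7293.

1.73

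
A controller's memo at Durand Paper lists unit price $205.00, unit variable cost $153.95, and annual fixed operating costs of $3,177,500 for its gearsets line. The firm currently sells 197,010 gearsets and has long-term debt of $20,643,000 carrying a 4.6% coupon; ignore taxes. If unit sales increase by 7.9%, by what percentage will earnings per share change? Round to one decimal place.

+13.4%

Total contribution margin = 197,010 × $51.05 = $10,057,360.50.
Operating income = contribution − fixed costs = $10,057,360.50 − $3,177,500 = $6,879,860.50.
After interest of $949,578.00, pre-tax earnings = $5,930,282.50.
Degree of combined leverage = contribution ÷ (EBIT − I) = $10,057,360.50 ÷ $5,930,282.50 = 1.6959.
%ΔEPS = DCL × %ΔSales = 1.6959 × +7.9% = +13.4%.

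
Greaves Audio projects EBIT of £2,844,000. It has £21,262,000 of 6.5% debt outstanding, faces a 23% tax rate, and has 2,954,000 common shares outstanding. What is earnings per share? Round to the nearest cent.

Interest = £1,382,030.00, so EBT = £2,844,000 − £1,382,030.00 = £1,461,970.00.
After tax at 23%: net income = £1,461,970.00 × 0.77 = £1,125,716.90.
Per share: £1,125,716.90 / 2,954,000 shares = £0.38.

£0.38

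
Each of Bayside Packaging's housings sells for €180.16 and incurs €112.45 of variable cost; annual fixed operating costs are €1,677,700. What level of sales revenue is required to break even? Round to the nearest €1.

Contribution margin per unit = €180.16 − €112.45 = €67.71, a CM ratio of €67.71 ÷ €180.16 = 0.3758.
Break-even revenue = fixed costs × price ÷ CM = €1,677,700 × €180.16 ÷ €67.71 = €4,463,956.

€4,463,956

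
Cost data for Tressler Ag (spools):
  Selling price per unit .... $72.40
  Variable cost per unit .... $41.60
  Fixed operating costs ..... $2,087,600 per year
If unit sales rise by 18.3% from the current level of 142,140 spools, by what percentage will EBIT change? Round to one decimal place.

+35.0%

At 142,140 units, contribution = 142,140 × $30.80 = $4,377,912.00.
EBIT = $4,377,912.00 − $2,087,600 = $2,290,312.00.
Degree of operating leverage = $4,377,912.00 / $2,290,312.00 = 1.9115.
Operating income changes by 1.9115 × +18.3% = +35.0%.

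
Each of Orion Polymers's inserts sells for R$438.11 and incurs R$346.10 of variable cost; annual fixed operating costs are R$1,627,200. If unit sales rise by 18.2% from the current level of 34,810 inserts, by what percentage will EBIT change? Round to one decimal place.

At 34,810 units, contribution = 34,810 × R$92.01 = R$3,202,868.10.
Subtracting fixed costs: EBIT = R$3,202,868.10 − R$1,627,200 = R$1,575,668.10.
Degree of operating leverage = R$3,202,868.10 / R$1,575,668.10 = 2.0327.
So EBIT moves 2.0327 × (+18.2%) = +37.0%.

+37.0%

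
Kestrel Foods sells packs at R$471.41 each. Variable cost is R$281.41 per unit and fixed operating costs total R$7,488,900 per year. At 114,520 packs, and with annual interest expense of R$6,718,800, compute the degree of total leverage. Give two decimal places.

Total contribution margin = 114,520 × R$190.00 = R$21,758,800.00.
EBIT = R$21,758,800.00 − R$7,488,900 = R$14,269,900.00. Interest = R$6,718,800.00, so EBIT − I = R$7,551,100.00.
DCL = contribution ÷ (EBIT − I) = R$21,758,800.00 ÷ R$7,551,100.00 = 2.8815.

2.88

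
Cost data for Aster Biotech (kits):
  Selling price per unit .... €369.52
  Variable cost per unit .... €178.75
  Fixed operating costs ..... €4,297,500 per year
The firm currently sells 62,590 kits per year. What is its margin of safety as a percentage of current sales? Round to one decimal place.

64.0%

Each unit contributes €369.52 − €178.75 = €190.77. Break-even units = €4,297,500 ÷ €190.77 = 22,527.13; break-even revenue = 22,527.13 × €369.52 = €8,324,223.93.
Current sales = 62,590 × €369.52 = €23,128,256.80.
Margin of safety = (€23,128,256.80 − €8,324,223.93) ÷ €23,128,256.80 = 64.0%.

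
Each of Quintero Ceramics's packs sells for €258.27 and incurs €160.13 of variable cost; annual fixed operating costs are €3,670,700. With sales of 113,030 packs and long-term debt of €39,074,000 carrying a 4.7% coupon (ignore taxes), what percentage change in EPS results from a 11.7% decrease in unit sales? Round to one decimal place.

At 113,030 units, contribution = 113,030 × €98.14 = €11,092,764.20.
Operating income = contribution − fixed costs = €11,092,764.20 − €3,670,700 = €7,422,064.20.
Interest = €1,836,478.00, so EBIT − I = €5,585,586.20.
DCL = total CM / (EBIT − I) = €11,092,764.20 / €5,585,586.20 = 1.9860.
%ΔEPS = DCL × %ΔSales = 1.9860 × -11.7% = -23.2%.

-23.2%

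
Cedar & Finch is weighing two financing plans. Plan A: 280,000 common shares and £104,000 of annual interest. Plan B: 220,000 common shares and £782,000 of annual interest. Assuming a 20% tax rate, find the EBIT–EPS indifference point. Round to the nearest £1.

£3,268,000

Set EPS_A = EPS_B: (EBIT − £104,000)(1 − 0.20) ÷ 280,000 = (EBIT − £782,000)(1 − 0.20) ÷ 220,000.
The (1 − t) factor cancels: (EBIT − 104,000) × 220,000 = (EBIT − 782,000) × 280,000.
Solving, EBIT = (782,000·280,000 − 104,000·220,000) / (280,000 − 220,000) = 196,080,000,000 / 60,000 = 3,268,000.00.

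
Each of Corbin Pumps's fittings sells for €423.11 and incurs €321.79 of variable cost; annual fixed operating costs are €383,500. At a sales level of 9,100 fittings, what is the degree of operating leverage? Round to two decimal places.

1.71

Contribution at this volume is 9,100 × €101.32 = €922,012.00.
Subtracting fixed costs: EBIT = €922,012.00 − €383,500 = €538,512.00.
DOL = contribution ÷ EBIT = €922,012.00 ÷ €538,512.00 = 1.7121.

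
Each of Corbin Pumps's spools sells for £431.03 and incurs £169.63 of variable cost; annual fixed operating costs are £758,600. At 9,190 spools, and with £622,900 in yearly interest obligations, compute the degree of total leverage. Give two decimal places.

At 9,190 units, contribution = 9,190 × £261.40 = £2,402,266.00.
EBIT = £2,402,266.00 − £758,600 = £1,643,666.00. Interest = £622,900.00.
DOL = £2,402,266.00 ÷ £1,643,666.00 = 1.4615; DFL = £1,643,666.00 ÷ £1,020,766.00 = 1.6102.
Combined leverage = 1.4615 × 1.6102 = 2.3533.

2.35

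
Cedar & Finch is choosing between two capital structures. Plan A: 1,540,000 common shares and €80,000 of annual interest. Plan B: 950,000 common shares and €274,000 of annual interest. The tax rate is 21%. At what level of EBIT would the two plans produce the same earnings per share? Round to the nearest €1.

At indifference, (EBIT − 80,000)(1 − t)/1,540,000 = (EBIT − 274,000)(1 − t)/950,000.
The (1 − t) factor cancels: (EBIT − 80,000) × 950,000 = (EBIT − 274,000) × 1,540,000.
EBIT × (1,540,000 − 950,000) = 274,000 × 1,540,000 − 80,000 × 950,000 = 345,960,000,000, so EBIT = 345,960,000,000 ÷ 590,000 = 586,372.88.

€586,373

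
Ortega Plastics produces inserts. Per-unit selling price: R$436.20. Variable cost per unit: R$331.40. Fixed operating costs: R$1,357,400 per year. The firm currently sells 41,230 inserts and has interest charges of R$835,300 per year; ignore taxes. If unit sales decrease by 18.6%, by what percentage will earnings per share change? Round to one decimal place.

-37.8%

At 41,230 units, contribution = 41,230 × R$104.80 = R$4,320,904.00.
EBIT = R$4,320,904.00 − R$1,357,400 = R$2,963,504.00.
Interest = R$835,300.00, so EBIT − I = R$2,128,204.00.
DCL = total CM / (EBIT − I) = R$4,320,904.00 / R$2,128,204.00 = 2.0303.
%ΔEPS = DCL × %ΔSales = 2.0303 × -18.6% = -37.8%.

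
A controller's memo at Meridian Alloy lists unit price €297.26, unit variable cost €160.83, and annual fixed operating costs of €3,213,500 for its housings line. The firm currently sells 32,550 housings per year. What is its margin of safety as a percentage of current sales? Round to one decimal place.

Unit CM = price − variable cost = €297.26 − €160.83 = €136.43. Break-even units = €3,213,500 ÷ €136.43 = 23,554.20; break-even revenue = 23,554.20 × €297.26 = €7,001,722.57.
Current sales = 32,550 × €297.26 = €9,675,813.00.
Margin of safety = (€9,675,813.00 − €7,001,722.57) ÷ €9,675,813.00 = 27.6%.

27.6%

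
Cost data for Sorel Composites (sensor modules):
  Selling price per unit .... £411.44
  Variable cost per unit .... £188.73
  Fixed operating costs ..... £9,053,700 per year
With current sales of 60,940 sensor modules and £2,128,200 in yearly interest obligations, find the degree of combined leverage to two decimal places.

Contribution at this volume is 60,940 × £222.71 = £13,571,947.40.
Operating income = contribution − fixed costs = £13,571,947.40 − £9,053,700 = £4,518,247.40. Interest = £2,128,200.00.
DOL = £13,571,947.40 ÷ £4,518,247.40 = 3.0038; DFL = £4,518,247.40 ÷ £2,390,047.40 = 1.8904.
Combined leverage = 3.0038 × 1.8904 = 5.6784.

5.68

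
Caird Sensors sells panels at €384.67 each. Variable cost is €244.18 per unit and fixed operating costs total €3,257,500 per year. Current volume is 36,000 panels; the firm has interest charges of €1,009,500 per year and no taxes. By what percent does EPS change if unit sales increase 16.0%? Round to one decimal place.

Contribution at this volume is 36,000 × €140.49 = €5,057,640.00.
Operating income = contribution − fixed costs = €5,057,640.00 − €3,257,500 = €1,800,140.00.
After interest of €1,009,500.00, pre-tax earnings = €790,640.00.
Degree of combined leverage = contribution ÷ (EBIT − I) = €5,057,640.00 ÷ €790,640.00 = 6.3969.
EPS therefore changes by 6.3969 × (+16.0%) = +102.4%.

+102.4%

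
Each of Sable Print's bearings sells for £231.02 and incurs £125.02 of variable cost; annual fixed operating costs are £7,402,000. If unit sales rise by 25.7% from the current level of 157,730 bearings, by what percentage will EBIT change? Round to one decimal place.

Contribution at this volume is 157,730 × £106.00 = £16,719,380.00.
Operating income = contribution − fixed costs = £16,719,380.00 − £7,402,000 = £9,317,380.00.
DOL = contribution ÷ EBIT = £16,719,380.00 ÷ £9,317,380.00 = 1.7944.
So EBIT moves 1.7944 × (+25.7%) = +46.1%.

+46.1%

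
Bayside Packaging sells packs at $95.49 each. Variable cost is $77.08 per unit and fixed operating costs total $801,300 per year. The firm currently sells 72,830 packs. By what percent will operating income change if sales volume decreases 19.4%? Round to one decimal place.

Contribution at this volume is 72,830 × $18.41 = $1,340,800.30.
Subtracting fixed costs: EBIT = $1,340,800.30 − $801,300 = $539,500.30.
DOL = contribution ÷ EBIT = $1,340,800.30 ÷ $539,500.30 = 2.4853.
Operating income changes by 2.4853 × -19.4% = -48.2%.

-48.2%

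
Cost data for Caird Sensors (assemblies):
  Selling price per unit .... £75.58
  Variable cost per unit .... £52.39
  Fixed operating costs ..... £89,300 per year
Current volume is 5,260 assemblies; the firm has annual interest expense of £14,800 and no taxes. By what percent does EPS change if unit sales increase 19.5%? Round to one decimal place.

+133.0%

At 5,260 units, contribution = 5,260 × £23.19 = £121,979.40.
Subtracting fixed costs: EBIT = £121,979.40 − £89,300 = £32,679.40.
Interest = £14,800.00, so EBIT − I = £17,879.40.
Degree of combined leverage = contribution ÷ (EBIT − I) = £121,979.40 ÷ £17,879.40 = 6.8223.
EPS therefore changes by 6.8223 × (+19.5%) = +133.0%.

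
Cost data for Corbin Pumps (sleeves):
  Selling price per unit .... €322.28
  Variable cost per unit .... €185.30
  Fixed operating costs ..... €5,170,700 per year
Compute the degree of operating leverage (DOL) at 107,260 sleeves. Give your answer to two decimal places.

At 107,260 units, contribution = 107,260 × €136.98 = €14,692,474.80.
Operating income = contribution − fixed costs = €14,692,474.80 − €5,170,700 = €9,521,774.80.
So DOL = total CM / EBIT = €14,692,474.80 / €9,521,774.80 = 1.5430.

1.54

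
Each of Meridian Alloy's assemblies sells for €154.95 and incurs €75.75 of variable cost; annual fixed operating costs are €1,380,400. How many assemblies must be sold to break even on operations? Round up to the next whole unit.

17,430 assemblies

Contribution margin per unit = €154.95 − €75.75 = €79.20.
Break-even volume = fixed costs ÷ CM per unit = €1,380,400 ÷ €79.20 = 17,429.29, so 17,430 assemblies.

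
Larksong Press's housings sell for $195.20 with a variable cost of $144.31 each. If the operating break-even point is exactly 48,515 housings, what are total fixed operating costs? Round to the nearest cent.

$2,468,928.35

Contribution margin per unit = $195.20 − $144.31 = $50.89.
Fixed costs = break-even units × CM = 48,515 × $50.89 = $2,468,928.35.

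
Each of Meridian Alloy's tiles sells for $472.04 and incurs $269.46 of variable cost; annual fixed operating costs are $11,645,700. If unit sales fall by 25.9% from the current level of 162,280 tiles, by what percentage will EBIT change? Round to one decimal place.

Total contribution margin = 162,280 × $202.58 = $32,874,682.40.
Operating income = contribution − fixed costs = $32,874,682.40 − $11,645,700 = $21,228,982.40.
Degree of operating leverage = $32,874,682.40 / $21,228,982.40 = 1.5486.
So EBIT moves 1.5486 × (-25.9%) = -40.1%.

-40.1%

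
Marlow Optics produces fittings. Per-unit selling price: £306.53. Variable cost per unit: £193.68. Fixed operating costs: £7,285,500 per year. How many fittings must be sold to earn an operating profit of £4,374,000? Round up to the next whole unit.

Each unit contributes £306.53 − £193.68 = £112.85.
Need Q such that Q × £112.85 − £7,285,500 = £4,374,000, i.e. Q = £11,659,500 / £112.85 = 103,318.56 → 103,319.

103,319 fittings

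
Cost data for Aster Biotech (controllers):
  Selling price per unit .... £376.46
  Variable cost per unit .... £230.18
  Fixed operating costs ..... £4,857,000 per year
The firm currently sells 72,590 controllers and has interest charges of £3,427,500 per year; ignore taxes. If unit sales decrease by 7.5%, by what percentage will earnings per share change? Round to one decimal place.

-34.1%

Contribution at this volume is 72,590 × £146.28 = £10,618,465.20.
EBIT = £10,618,465.20 − £4,857,000 = £5,761,465.20.
Interest = £3,427,500.00, so EBIT − I = £2,333,965.20.
Degree of combined leverage = contribution ÷ (EBIT − I) = £10,618,465.20 ÷ £2,333,965.20 = 4.5495.
EPS therefore changes by 4.5495 × (-7.5%) = -34.1%.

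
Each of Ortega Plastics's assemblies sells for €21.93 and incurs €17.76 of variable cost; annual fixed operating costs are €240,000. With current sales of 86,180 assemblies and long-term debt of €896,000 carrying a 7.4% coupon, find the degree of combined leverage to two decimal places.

6.77

Contribution at this volume is 86,180 × €4.17 = €359,370.60.
Subtracting fixed costs: EBIT = €359,370.60 − €240,000 = €119,370.60. Interest = €66,304.00, so EBIT − I = €53,066.60.
DCL = contribution ÷ (EBIT − I) = €359,370.60 ÷ €53,066.60 = 6.7721.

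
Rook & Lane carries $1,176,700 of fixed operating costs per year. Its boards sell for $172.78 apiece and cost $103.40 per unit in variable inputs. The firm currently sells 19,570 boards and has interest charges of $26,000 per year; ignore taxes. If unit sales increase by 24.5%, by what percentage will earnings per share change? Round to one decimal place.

Contribution at this volume is 19,570 × $69.38 = $1,357,766.60.
Operating income = contribution − fixed costs = $1,357,766.60 − $1,176,700 = $181,066.60.
Interest = $26,000.00, so EBIT − I = $155,066.60.
DCL = total CM / (EBIT − I) = $1,357,766.60 / $155,066.60 = 8.7560.
%ΔEPS = DCL × %ΔSales = 8.7560 × +24.5% = +214.5%.

+214.5%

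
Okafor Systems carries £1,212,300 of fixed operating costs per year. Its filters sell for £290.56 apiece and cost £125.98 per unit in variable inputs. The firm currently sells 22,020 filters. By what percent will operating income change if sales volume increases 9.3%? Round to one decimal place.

+14.0%

At 22,020 units, contribution = 22,020 × £164.58 = £3,624,051.60.
Subtracting fixed costs: EBIT = £3,624,051.60 − £1,212,300 = £2,411,751.60.
Degree of operating leverage = £3,624,051.60 / £2,411,751.60 = 1.5027.
%ΔEBIT = DOL × %ΔSales = 1.5027 × +9.3% = +14.0%.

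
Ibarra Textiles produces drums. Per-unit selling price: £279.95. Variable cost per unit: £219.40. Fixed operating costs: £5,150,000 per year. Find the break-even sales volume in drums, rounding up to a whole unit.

Contribution margin per unit = £279.95 − £219.40 = £60.55.
Units to break even: £5,150,000 ÷ £60.55 = 85,053.67, rounded up to 85,054.

85,054 drums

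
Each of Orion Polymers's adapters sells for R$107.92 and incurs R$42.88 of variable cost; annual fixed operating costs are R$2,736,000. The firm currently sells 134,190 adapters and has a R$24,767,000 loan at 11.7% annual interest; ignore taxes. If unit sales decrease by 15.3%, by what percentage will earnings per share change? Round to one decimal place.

At 134,190 units, contribution = 134,190 × R$65.04 = R$8,727,717.60.
Operating income = contribution − fixed costs = R$8,727,717.60 − R$2,736,000 = R$5,991,717.60.
Interest = R$2,897,739.00, so EBIT − I = R$3,093,978.60.
Degree of combined leverage = contribution ÷ (EBIT − I) = R$8,727,717.60 ÷ R$3,093,978.60 = 2.8209.
%ΔEPS = DCL × %ΔSales = 2.8209 × -15.3% = -43.2%.

-43.2%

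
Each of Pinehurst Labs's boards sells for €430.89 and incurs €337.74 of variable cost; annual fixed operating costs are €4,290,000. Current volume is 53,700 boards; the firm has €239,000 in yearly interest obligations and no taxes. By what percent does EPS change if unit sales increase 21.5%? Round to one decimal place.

+227.3%

Total contribution margin = 53,700 × €93.15 = €5,002,155.00.
Operating income = contribution − fixed costs = €5,002,155.00 − €4,290,000 = €712,155.00.
After interest of €239,000.00, pre-tax earnings = €473,155.00.
Degree of combined leverage = contribution ÷ (EBIT − I) = €5,002,155.00 ÷ €473,155.00 = 10.5719.
EPS therefore changes by 10.5719 × (+21.5%) = +227.3%.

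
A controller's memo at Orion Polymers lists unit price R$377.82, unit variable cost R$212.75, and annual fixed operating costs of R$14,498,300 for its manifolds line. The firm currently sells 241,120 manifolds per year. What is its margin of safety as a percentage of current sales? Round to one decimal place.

Contribution margin per unit = R$377.82 − R$212.75 = R$165.07. Break-even units = R$14,498,300 ÷ R$165.07 = 87,831.22; break-even revenue = 87,831.22 × R$377.82 = R$33,184,392.72.
Current sales = 241,120 × R$377.82 = R$91,099,958.40.
Margin of safety = (R$91,099,958.40 − R$33,184,392.72) ÷ R$91,099,958.40 = 63.6%.

63.6%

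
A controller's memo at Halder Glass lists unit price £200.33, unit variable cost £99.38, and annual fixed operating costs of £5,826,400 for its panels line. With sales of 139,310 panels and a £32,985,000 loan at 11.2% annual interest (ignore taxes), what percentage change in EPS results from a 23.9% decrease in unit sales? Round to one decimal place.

-74.0%

Contribution at this volume is 139,310 × £100.95 = £14,063,344.50.
Operating income = contribution − fixed costs = £14,063,344.50 − £5,826,400 = £8,236,944.50.
Interest = £3,694,320.00, so EBIT − I = £4,542,624.50.
DCL = total CM / (EBIT − I) = £14,063,344.50 / £4,542,624.50 = 3.0959.
EPS therefore changes by 3.0959 × (-23.9%) = -74.0%.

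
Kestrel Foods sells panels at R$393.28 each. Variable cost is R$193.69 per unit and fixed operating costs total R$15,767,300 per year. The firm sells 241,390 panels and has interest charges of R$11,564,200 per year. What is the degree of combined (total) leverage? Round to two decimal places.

2.31

At 241,390 units, contribution = 241,390 × R$199.59 = R$48,179,030.10.
EBIT = R$48,179,030.10 − R$15,767,300 = R$32,411,730.10. Interest = R$11,564,200.00.
DOL = R$48,179,030.10 ÷ R$32,411,730.10 = 1.4865; DFL = R$32,411,730.10 ÷ R$20,847,530.10 = 1.5547.
DCL = DOL × DFL = 1.4865 × 1.5547 = 2.3111.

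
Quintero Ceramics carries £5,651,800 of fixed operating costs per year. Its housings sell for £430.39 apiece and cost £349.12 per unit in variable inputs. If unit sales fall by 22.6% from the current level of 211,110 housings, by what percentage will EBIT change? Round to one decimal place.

-33.7%

Total contribution margin = 211,110 × £81.27 = £17,156,909.70.
Subtracting fixed costs: EBIT = £17,156,909.70 − £5,651,800 = £11,505,109.70.
DOL = contribution ÷ EBIT = £17,156,909.70 ÷ £11,505,109.70 = 1.4912.
Operating income changes by 1.4912 × -22.6% = -33.7%.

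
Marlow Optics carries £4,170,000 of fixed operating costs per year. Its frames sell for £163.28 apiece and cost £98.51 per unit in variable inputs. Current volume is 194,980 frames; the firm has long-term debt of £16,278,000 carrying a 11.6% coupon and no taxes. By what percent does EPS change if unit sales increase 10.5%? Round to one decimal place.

Contribution at this volume is 194,980 × £64.77 = £12,628,854.60.
Operating income = contribution − fixed costs = £12,628,854.60 − £4,170,000 = £8,458,854.60.
Interest = £1,888,248.00, so EBIT − I = £6,570,606.60.
DCL = total CM / (EBIT − I) = £12,628,854.60 / £6,570,606.60 = 1.9220.
%ΔEPS = DCL × %ΔSales = 1.9220 × +10.5% = +20.2%.

+20.2%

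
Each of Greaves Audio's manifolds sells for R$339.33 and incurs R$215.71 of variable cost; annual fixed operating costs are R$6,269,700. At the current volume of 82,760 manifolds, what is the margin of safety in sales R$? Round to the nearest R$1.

Contribution margin per unit = R$339.33 − R$215.71 = R$123.62. Break-even units = R$6,269,700 ÷ R$123.62 = 50,717.52; break-even revenue = 50,717.52 × R$339.33 = R$17,209,976.55.
Actual sales revenue = 82,760 × R$339.33 = R$28,082,950.80.
Margin of safety = R$28,082,950.80 − R$17,209,976.55 = R$10,872,974.

R$10,872,974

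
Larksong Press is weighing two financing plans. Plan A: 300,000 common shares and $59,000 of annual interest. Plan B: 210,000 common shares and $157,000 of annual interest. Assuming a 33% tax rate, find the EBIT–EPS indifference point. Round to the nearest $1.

Set EPS_A = EPS_B: (EBIT − $59,000)(1 − 0.33) ÷ 300,000 = (EBIT − $157,000)(1 − 0.33) ÷ 210,000.
Cancelling (1 − t) and cross-multiplying: 210,000·(EBIT − 59,000) = 300,000·(EBIT − 157,000).
Solving, EBIT = (157,000·300,000 − 59,000·210,000) / (300,000 − 210,000) = 34,710,000,000 / 90,000 = 385,666.67.

$385,667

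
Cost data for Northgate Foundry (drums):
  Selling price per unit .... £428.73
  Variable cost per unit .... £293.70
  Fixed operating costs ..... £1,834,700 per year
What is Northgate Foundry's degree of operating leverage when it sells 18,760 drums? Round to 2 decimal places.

Contribution at this volume is 18,760 × £135.03 = £2,533,162.80.
Subtracting fixed costs: EBIT = £2,533,162.80 − £1,834,700 = £698,462.80.
So DOL = total CM / EBIT = £2,533,162.80 / £698,462.80 = 3.6268.

3.63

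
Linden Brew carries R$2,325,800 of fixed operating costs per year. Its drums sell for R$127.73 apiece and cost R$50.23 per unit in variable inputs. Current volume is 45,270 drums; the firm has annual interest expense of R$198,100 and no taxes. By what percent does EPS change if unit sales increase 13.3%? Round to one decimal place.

At 45,270 units, contribution = 45,270 × R$77.50 = R$3,508,425.00.
Operating income = contribution − fixed costs = R$3,508,425.00 − R$2,325,800 = R$1,182,625.00.
Interest = R$198,100.00, so EBIT − I = R$984,525.00.
Degree of combined leverage = contribution ÷ (EBIT − I) = R$3,508,425.00 ÷ R$984,525.00 = 3.5636.
%ΔEPS = DCL × %ΔSales = 3.5636 × +13.3% = +47.4%.

+47.4%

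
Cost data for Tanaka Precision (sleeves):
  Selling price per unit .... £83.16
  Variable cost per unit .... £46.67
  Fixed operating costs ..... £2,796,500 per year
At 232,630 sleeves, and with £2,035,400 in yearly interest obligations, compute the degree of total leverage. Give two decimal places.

2.32

At 232,630 units, contribution = 232,630 × £36.49 = £8,488,668.70.
Subtracting fixed costs: EBIT = £8,488,668.70 − £2,796,500 = £5,692,168.70. Interest = £2,035,400.00.
DOL = £8,488,668.70 ÷ £5,692,168.70 = 1.4913; DFL = £5,692,168.70 ÷ £3,656,768.70 = 1.5566.
DCL = DOL × DFL = 1.4913 × 1.5566 = 2.3214.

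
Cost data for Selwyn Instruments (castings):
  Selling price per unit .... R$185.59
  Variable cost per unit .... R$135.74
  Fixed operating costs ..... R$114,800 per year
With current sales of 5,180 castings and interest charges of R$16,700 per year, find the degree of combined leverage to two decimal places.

Total contribution margin = 5,180 × R$49.85 = R$258,223.00.
Subtracting fixed costs: EBIT = R$258,223.00 − R$114,800 = R$143,423.00. Interest = R$16,700.00, so EBIT − I = R$126,723.00.
DCL = contribution ÷ (EBIT − I) = R$258,223.00 ÷ R$126,723.00 = 2.0377.

2.04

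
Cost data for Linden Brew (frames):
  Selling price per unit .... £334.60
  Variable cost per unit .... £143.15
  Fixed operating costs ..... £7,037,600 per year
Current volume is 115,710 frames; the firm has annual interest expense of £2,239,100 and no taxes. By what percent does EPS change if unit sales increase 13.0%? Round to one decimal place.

Total contribution margin = 115,710 × £191.45 = £22,152,679.50.
Operating income = contribution − fixed costs = £22,152,679.50 − £7,037,600 = £15,115,079.50.
After interest of £2,239,100.00, pre-tax earnings = £12,875,979.50.
Degree of combined leverage = contribution ÷ (EBIT − I) = £22,152,679.50 ÷ £12,875,979.50 = 1.7205.
%ΔEPS = DCL × %ΔSales = 1.7205 × +13.0% = +22.4%.

+22.4%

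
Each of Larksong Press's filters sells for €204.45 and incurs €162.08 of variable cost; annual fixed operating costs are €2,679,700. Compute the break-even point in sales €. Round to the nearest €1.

€12,930,485

CM per unit = €204.45 − €162.08 = €42.37; CM ratio = €42.37 / €204.45 = 0.2072.
Break-even sales = FC ÷ CM ratio = €2,679,700 × €204.45 / €42.37 = €12,930,485.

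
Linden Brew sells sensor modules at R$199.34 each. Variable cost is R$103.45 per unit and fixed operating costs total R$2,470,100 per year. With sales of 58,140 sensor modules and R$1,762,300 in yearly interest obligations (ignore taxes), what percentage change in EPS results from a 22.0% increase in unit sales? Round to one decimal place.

+91.4%

Total contribution margin = 58,140 × R$95.89 = R$5,575,044.60.
EBIT = R$5,575,044.60 − R$2,470,100 = R$3,104,944.60.
After interest of R$1,762,300.00, pre-tax earnings = R$1,342,644.60.
DCL = total CM / (EBIT − I) = R$5,575,044.60 / R$1,342,644.60 = 4.1523.
EPS therefore changes by 4.1523 × (+22.0%) = +91.4%.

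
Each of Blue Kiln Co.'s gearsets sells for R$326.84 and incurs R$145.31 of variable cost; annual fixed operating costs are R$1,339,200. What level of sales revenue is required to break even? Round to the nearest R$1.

R$2,411,194

Contribution margin per unit = R$326.84 − R$145.31 = R$181.53, a CM ratio of R$181.53 ÷ R$326.84 = 0.5554.
Break-even revenue = fixed costs × price ÷ CM = R$1,339,200 × R$326.84 ÷ R$181.53 = R$2,411,194.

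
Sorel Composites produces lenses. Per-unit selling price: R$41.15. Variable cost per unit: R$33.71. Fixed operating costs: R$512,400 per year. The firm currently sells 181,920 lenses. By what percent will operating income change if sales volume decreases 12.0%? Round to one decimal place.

Total contribution margin = 181,920 × R$7.44 = R$1,353,484.80.
Operating income = contribution − fixed costs = R$1,353,484.80 − R$512,400 = R$841,084.80.
Degree of operating leverage = R$1,353,484.80 / R$841,084.80 = 1.6092.
Operating income changes by 1.6092 × -12.0% = -19.3%.

-19.3%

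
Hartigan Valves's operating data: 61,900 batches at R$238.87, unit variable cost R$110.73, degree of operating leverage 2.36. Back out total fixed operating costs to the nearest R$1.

R$4,570,906

Contribution at this volume is 61,900 × R$128.14 = R$7,931,866.00.
Since DOL = CM ÷ EBIT, EBIT = R$7,931,866.00 ÷ 2.36 = R$3,360,960.17.
Fixed costs = CM − EBIT = R$7,931,866.00 − R$3,360,960.17 = R$4,570,906.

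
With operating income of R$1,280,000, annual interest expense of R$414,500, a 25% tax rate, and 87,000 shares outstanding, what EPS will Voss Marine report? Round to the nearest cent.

R$7.46

Interest = R$414,500.00, so EBT = R$1,280,000 − R$414,500.00 = R$865,500.00.
After tax at 25%: net income = R$865,500.00 × 0.75 = R$649,125.00.
EPS = R$649,125.00 ÷ 87,000 = R$7.46.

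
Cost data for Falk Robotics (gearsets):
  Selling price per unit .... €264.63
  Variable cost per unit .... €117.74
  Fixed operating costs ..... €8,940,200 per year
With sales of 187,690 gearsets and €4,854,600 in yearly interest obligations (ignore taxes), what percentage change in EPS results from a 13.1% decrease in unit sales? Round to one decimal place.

-26.2%

Total contribution margin = 187,690 × €146.89 = €27,569,784.10.
EBIT = €27,569,784.10 − €8,940,200 = €18,629,584.10.
After interest of €4,854,600.00, pre-tax earnings = €13,774,984.10.
DCL = total CM / (EBIT − I) = €27,569,784.10 / €13,774,984.10 = 2.0014.
EPS therefore changes by 2.0014 × (-13.1%) = -26.2%.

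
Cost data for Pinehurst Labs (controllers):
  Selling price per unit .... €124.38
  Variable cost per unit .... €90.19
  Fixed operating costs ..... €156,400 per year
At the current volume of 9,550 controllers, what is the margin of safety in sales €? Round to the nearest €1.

Contribution margin per unit = €124.38 − €90.19 = €34.19. Break-even units = €156,400 ÷ €34.19 = 4,574.44; break-even revenue = 4,574.44 × €124.38 = €568,968.47.
Current sales = 9,550 × €124.38 = €1,187,829.00.
Margin of safety = €1,187,829.00 − €568,968.47 = €618,861.

€618,861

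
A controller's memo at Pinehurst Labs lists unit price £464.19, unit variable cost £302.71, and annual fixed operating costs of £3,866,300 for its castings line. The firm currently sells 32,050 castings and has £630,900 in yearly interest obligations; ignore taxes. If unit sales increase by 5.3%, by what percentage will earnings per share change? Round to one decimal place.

+40.4%

Total contribution margin = 32,050 × £161.48 = £5,175,434.00.
EBIT = £5,175,434.00 − £3,866,300 = £1,309,134.00.
Interest = £630,900.00, so EBIT − I = £678,234.00.
DCL = total CM / (EBIT − I) = £5,175,434.00 / £678,234.00 = 7.6307.
EPS therefore changes by 7.6307 × (+5.3%) = +40.4%.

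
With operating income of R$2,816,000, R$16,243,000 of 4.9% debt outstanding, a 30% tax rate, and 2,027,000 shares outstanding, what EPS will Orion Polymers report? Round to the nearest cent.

Pre-tax income = R$2,816,000 − R$795,907.00 = R$2,020,093.00.
Net income = R$2,020,093.00 × (1 − 0.30) = R$1,414,065.10.
EPS = R$1,414,065.10 ÷ 2,027,000 = R$0.70.

R$0.70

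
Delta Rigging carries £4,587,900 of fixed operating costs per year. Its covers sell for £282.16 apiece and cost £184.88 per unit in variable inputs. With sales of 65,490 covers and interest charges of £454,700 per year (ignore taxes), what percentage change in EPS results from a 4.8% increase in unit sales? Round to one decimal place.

+23.0%

Total contribution margin = 65,490 × £97.28 = £6,370,867.20.
EBIT = £6,370,867.20 − £4,587,900 = £1,782,967.20.
Interest = £454,700.00, so EBIT − I = £1,328,267.20.
Degree of combined leverage = contribution ÷ (EBIT − I) = £6,370,867.20 ÷ £1,328,267.20 = 4.7964.
%ΔEPS = DCL × %ΔSales = 4.7964 × +4.8% = +23.0%.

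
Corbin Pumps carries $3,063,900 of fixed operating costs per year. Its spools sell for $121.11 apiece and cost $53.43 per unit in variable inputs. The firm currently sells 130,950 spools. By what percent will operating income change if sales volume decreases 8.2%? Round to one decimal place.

At 130,950 units, contribution = 130,950 × $67.68 = $8,862,696.00.
EBIT = $8,862,696.00 − $3,063,900 = $5,798,796.00.
Degree of operating leverage = $8,862,696.00 / $5,798,796.00 = 1.5284.
Operating income changes by 1.5284 × -8.2% = -12.5%.

-12.5%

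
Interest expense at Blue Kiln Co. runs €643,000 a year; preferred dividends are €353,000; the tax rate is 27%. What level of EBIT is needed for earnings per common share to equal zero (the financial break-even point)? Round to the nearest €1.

Grossing the preferred dividend up to pre-tax terms: €353,000 / (1 − 0.27) = €483,561.64.
Financial break-even EBIT = interest + D_p ÷ (1 − t) = €643,000 + €483,561.64 = €1,126,561.64.

€1,126,562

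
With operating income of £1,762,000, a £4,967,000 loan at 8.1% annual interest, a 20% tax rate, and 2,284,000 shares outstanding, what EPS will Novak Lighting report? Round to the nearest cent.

£0.48

Pre-tax income = £1,762,000 − £402,327.00 = £1,359,673.00.
After tax at 20%: net income = £1,359,673.00 × 0.80 = £1,087,738.40.
EPS = £1,087,738.40 ÷ 2,284,000 = £0.48.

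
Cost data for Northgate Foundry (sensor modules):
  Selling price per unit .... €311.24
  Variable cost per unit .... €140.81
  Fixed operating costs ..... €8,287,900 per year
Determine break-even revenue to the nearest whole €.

€15,135,399

CM per unit = €311.24 − €140.81 = €170.43; CM ratio = €170.43 / €311.24 = 0.5476.
Break-even sales = FC ÷ CM ratio = €8,287,900 × €311.24 / €170.43 = €15,135,399.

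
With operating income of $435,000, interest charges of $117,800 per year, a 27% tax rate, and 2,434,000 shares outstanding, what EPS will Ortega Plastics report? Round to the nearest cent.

Pre-tax income = $435,000 − $117,800.00 = $317,200.00.
Net income = $317,200.00 × (1 − 0.27) = $231,556.00.
Per share: $231,556.00 / 2,434,000 shares = $0.10.

$0.10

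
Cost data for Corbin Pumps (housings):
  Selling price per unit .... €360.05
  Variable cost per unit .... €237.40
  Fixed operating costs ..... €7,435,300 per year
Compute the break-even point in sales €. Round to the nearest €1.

CM per unit = €360.05 − €237.40 = €122.65; CM ratio = €122.65 / €360.05 = 0.3406.
Break-even sales = FC ÷ CM ratio = €7,435,300 × €360.05 / €122.65 = €21,826,985.

€21,826,985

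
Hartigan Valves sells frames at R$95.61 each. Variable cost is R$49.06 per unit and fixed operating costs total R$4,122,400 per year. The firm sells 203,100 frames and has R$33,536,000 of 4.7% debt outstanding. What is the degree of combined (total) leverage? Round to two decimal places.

Contribution at this volume is 203,100 × R$46.55 = R$9,454,305.00.
Operating income = contribution − fixed costs = R$9,454,305.00 − R$4,122,400 = R$5,331,905.00. Interest = R$1,576,192.00, so EBIT − I = R$3,755,713.00.
Degree of total leverage = total CM / (EBIT − interest) = R$9,454,305.00 / R$3,755,713.00 = 2.5173.

2.52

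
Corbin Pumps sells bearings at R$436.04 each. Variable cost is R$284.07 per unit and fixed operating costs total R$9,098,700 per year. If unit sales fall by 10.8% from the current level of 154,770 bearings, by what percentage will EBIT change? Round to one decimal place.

Total contribution margin = 154,770 × R$151.97 = R$23,520,396.90.
Subtracting fixed costs: EBIT = R$23,520,396.90 − R$9,098,700 = R$14,421,696.90.
DOL = contribution ÷ EBIT = R$23,520,396.90 ÷ R$14,421,696.90 = 1.6309.
Operating income changes by 1.6309 × -10.8% = -17.6%.

-17.6%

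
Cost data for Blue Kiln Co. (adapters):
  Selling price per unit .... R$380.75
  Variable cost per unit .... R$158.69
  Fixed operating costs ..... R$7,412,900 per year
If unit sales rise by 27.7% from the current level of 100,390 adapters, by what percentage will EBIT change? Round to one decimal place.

+41.5%

Contribution at this volume is 100,390 × R$222.06 = R$22,292,603.40.
EBIT = R$22,292,603.40 − R$7,412,900 = R$14,879,703.40.
So DOL = total CM / EBIT = R$22,292,603.40 / R$14,879,703.40 = 1.4982.
So EBIT moves 1.4982 × (+27.7%) = +41.5%.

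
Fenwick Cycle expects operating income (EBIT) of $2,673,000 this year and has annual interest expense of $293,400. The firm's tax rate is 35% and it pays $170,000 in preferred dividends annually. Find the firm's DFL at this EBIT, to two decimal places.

1.26

Interest = $293,400.00.
Pre-tax preferred-dividend burden = $170,000 ÷ (1 − 0.35) = $261,538.46.
DFL = EBIT ÷ [EBIT − I − D_p/(1−t)] = $2,673,000 ÷ [$2,673,000 − $293,400.00 − $261,538.46] = $2,673,000 ÷ $2,118,061.54 = 1.2620.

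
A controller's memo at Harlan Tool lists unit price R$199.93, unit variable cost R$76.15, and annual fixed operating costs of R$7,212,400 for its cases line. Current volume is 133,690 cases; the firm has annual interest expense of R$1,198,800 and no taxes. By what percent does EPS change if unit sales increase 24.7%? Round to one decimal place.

At 133,690 units, contribution = 133,690 × R$123.78 = R$16,548,148.20.
Subtracting fixed costs: EBIT = R$16,548,148.20 − R$7,212,400 = R$9,335,748.20.
Interest = R$1,198,800.00, so EBIT − I = R$8,136,948.20.
Degree of combined leverage = contribution ÷ (EBIT − I) = R$16,548,148.20 ÷ R$8,136,948.20 = 2.0337.
%ΔEPS = DCL × %ΔSales = 2.0337 × +24.7% = +50.2%.

+50.2%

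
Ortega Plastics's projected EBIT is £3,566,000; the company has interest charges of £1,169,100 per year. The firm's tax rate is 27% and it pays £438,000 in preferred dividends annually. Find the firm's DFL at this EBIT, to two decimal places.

Annual interest charges come to £1,169,100.00.
Preferred dividends grossed up pre-tax: £438,000 / (1 − 0.27) = £600,000.00.
DFL = EBIT ÷ [EBIT − I − D_p/(1−t)] = £3,566,000 ÷ [£3,566,000 − £1,169,100.00 − £600,000.00] = £3,566,000 ÷ £1,796,900.00 = 1.9845.

1.98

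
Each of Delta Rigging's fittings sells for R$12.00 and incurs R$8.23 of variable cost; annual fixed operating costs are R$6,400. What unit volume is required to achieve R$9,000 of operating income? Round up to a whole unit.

Contribution margin per unit = R$12.00 − R$8.23 = R$3.77.
Required volume = (fixed costs + target profit) ÷ CM = (R$6,400 + R$9,000) ÷ R$3.77 = 4,084.88, so 4,085 fittings.

4,085 fittings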